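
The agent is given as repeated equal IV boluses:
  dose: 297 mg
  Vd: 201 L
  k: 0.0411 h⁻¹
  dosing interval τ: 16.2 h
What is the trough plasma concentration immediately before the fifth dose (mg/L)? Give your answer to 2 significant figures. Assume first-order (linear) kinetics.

1.5 mg/L

C₀ per dose = Dose / Vd = 297 / 201 = 1.478 mg/L
Fraction remaining after one interval: r = e^(−kτ) = e^(−0.04110 × 16.2) = 0.5139
Before dose 5, 4 doses have been given (aged 1τ, 2τ, 3τ, 4τ).
C_trough = C₀ × (r + r² + … + r^4) = C₀ × r(1−r^4)/(1−r)
        = 1.478 × 0.5139 × (1 − 0.06975) / (1 − 0.5139) = 1.454 mg/L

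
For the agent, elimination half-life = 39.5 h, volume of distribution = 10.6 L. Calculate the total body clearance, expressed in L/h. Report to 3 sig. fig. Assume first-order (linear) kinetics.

0.186 L/h

k = ln2 / t½ = 0.693147 / 39.5 = 0.01755 h⁻¹
CL = k × Vd = 0.01755 × 10.6 = 0.1860 L/h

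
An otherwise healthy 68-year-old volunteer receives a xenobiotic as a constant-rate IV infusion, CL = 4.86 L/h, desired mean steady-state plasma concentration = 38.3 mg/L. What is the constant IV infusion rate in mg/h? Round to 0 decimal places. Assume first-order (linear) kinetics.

186 mg/h

At steady state, infusion rate R₀ = Css × CL = 38.3 × 4.860 = 186.1 mg/h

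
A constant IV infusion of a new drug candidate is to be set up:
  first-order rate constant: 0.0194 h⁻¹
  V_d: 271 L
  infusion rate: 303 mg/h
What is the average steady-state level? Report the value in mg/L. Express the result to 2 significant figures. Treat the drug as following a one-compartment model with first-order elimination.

58 mg/L

CL = k × Vd = 0.01940 × 271 = 5.257 L/h
At steady state Css = R₀ / CL = 303 / 5.257 = 57.64 mg/L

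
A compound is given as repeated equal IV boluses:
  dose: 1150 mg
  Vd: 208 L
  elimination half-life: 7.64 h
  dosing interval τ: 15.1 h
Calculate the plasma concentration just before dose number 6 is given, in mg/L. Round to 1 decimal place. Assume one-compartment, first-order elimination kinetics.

1.9 mg/L

C₀ per dose = Dose / Vd = 1150 / 208 = 5.529 mg/L
k = ln2 / t½ = 0.693147 / 7.64 = 0.09073 h⁻¹
Fraction remaining after one interval: r = e^(−kτ) = e^(−0.09073 × 15.1) = 0.2541
Before dose 6, 5 doses have been given (aged 1τ, 2τ, 3τ, 4τ, 5τ).
C_trough = C₀ × (r + r² + … + r^5) = C₀ × r(1−r^5)/(1−r)
        = 5.529 × 0.2541 × (1 − 0.001059) / (1 − 0.2541) = 1.882 mg/L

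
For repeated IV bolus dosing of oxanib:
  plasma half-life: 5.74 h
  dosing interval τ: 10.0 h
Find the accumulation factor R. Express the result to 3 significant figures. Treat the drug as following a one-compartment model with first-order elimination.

1.43

k = ln2 / t½ = 0.693147 / 5.74 = 0.1208 h⁻¹
e^(−kτ) = e^(−0.1208 × 10.0) = 0.2988
Accumulation ratio R = 1 / (1 − e^(−kτ)) = 1 / (1 − 0.2988) = 1.426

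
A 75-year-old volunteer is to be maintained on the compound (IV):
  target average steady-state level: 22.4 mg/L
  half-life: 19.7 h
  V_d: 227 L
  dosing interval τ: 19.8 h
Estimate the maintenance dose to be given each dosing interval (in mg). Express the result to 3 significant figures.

3540 mg

k = ln2 / t½ = 0.693147 / 19.7 = 0.03519 h⁻¹
CL = k × Vd = 0.03519 × 227 = 7.988 L/h
At steady state, Dose/τ = Css × CL.
Dose = Css × CL × τ = 22.4 × 7.988 × 19.8 = 3543 mg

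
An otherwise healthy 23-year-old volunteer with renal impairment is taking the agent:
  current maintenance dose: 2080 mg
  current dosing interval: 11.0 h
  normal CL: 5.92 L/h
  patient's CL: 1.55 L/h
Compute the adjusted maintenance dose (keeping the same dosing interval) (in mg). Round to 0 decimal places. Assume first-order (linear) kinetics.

545 mg

To keep the same average steady-state level, dosing rate must scale with clearance.
CL ratio = 1.55 / 5.92 = 0.2618
New dose (same interval) = 2080 × 0.2618 = 544.5 mg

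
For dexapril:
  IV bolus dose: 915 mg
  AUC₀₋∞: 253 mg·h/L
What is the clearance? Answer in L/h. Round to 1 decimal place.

CL = Dose / AUC = 915 / 253 = 3.617 L/h

3.6 L/h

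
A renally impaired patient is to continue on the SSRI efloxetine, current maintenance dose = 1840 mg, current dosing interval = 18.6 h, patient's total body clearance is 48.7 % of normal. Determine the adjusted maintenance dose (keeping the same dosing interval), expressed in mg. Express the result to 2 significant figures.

900 mg

To keep the same average steady-state level, dosing rate must scale with clearance.
CL ratio = 48.7 / 100 = 0.4870
New dose (same interval) = 1840 × 0.4870 = 896.1 mg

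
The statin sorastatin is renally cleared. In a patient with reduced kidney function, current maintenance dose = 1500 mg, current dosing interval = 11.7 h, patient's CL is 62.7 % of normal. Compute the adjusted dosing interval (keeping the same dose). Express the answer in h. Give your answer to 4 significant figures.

To keep the same average steady-state level, dosing rate must scale with clearance.
CL ratio = 62.7 / 100 = 0.6270
New interval (same dose) = 11.7 / 0.6270 = 18.66 h

18.66 h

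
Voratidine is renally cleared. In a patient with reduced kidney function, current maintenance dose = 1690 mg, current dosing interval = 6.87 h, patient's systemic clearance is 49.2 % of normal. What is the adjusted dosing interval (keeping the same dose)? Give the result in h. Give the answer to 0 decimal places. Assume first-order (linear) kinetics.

14 h

To keep the same average steady-state level, dosing rate must scale with clearance.
CL ratio = 49.2 / 100 = 0.4920
New interval (same dose) = 6.87 / 0.4920 = 13.96 h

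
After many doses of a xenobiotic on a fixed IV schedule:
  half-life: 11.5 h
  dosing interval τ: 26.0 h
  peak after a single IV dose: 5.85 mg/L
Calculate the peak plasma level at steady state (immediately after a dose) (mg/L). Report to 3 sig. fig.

7.39 mg/L

k = ln2 / t½ = 0.693147 / 11.5 = 0.06027 h⁻¹
e^(−kτ) = e^(−0.06027 × 26.0) = 0.2087
Accumulation ratio R = 1 / (1 − e^(−kτ)) = 1 / (1 − 0.2087) = 1.264
Steady-state peak = C₀ × R = 5.85 × 1.264 = 7.394 mg/L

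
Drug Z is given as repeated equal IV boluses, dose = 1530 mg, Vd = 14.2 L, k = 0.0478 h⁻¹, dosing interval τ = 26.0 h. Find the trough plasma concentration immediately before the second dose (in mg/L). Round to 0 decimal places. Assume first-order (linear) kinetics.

C₀ per dose = Dose / Vd = 1530 / 14.2 = 107.7 mg/L
Fraction remaining after one interval: r = e^(−kτ) = e^(−0.04780 × 26.0) = 0.2886
Before dose 2, 1 dose has been given (aged 1τ).
C_trough = C₀ × r = 107.7 × 0.2886 = 31.08 mg/L

31 mg/L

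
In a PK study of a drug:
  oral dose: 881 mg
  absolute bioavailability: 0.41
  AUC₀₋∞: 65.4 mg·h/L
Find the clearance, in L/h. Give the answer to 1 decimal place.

CL = F·Dose / AUC = 0.41 × 881 / 65.4 = 5.523 L/h

5.5 L/h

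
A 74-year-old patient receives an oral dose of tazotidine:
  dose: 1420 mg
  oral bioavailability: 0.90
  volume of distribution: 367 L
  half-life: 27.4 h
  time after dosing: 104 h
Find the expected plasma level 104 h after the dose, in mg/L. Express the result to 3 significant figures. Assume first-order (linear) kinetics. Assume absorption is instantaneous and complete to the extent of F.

Amount reaching circulation = F × Dose = 0.90 × 1420 = 1278 mg
C₀ = F·Dose / Vd = 1278 / 367 = 3.482 mg/L
k = ln2 / t½ = 0.693147 / 27.4 = 0.02530 h⁻¹
C = C₀ · e^(−k·t) = 3.482 × e^(−0.02530 × 104)
  = 3.482 × 0.07199 = 0.2507 mg/L

0.251 mg/L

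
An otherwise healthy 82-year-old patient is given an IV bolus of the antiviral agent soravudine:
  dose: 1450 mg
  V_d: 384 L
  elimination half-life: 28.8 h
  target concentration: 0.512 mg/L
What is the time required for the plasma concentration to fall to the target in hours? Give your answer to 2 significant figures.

83 h

C₀ = Dose / Vd = 1450 / 384 = 3.776 mg/L
k = ln2 / t½ = 0.693147 / 28.8 = 0.02407 h⁻¹
t = ln(C₀ / C) / k = ln(3.776 / 0.512) / 0.02407
  = ln(7.375) / 0.02407 = 1.998 / 0.02407 = 83.01 h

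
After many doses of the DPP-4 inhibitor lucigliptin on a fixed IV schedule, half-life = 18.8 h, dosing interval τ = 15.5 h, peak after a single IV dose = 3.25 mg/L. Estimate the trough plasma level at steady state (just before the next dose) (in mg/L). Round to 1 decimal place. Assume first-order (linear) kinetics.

k = ln2 / t½ = 0.693147 / 18.8 = 0.03687 h⁻¹
e^(−kτ) = e^(−0.03687 × 15.5) = 0.5647
Accumulation ratio R = 1 / (1 − e^(−kτ)) = 1 / (1 − 0.5647) = 2.297
Steady-state trough = C₀ × R × e^(−kτ) = 3.25 × 2.297 × 0.5647 = 4.216 mg/L

4.2 mg/L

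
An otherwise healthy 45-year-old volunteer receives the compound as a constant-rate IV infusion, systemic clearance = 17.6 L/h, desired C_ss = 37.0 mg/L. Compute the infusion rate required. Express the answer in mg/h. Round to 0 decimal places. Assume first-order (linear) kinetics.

651 mg/h

At steady state, infusion rate R₀ = Css × CL = 37.0 × 17.60 = 651.2 mg/h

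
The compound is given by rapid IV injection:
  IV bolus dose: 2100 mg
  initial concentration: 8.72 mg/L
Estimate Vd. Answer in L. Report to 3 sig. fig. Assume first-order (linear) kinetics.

Vd = Dose / C₀ = 2100 / 8.72 = 240.8 L

241 L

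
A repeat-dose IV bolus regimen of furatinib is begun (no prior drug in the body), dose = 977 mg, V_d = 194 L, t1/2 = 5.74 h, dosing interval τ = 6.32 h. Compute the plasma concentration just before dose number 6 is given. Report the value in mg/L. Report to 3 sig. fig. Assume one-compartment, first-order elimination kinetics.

4.30 mg/L

C₀ per dose = Dose / Vd = 977 / 194 = 5.036 mg/L
k = ln2 / t½ = 0.693147 / 5.74 = 0.1208 h⁻¹
Fraction remaining after one interval: r = e^(−kτ) = e^(−0.1208 × 6.32) = 0.4661
Before dose 6, 5 doses have been given (aged 1τ, 2τ, 3τ, 4τ, 5τ).
C_trough = C₀ × (r + r² + … + r^5) = C₀ × r(1−r^5)/(1−r)
        = 5.036 × 0.4661 × (1 − 0.02200) / (1 − 0.4661) = 4.300 mg/L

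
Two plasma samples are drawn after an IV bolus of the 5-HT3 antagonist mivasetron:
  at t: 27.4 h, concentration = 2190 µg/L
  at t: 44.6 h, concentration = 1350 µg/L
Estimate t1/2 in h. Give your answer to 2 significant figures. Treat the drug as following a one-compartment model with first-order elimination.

25 h

k = ln(C₁/C₂) / (t₂ − t₁) = ln(2190/1350) / (44.6 − 27.4)
  = 0.4838 / 17.20 = 0.02813 h⁻¹
t½ = ln2 / k = 0.693147 / 0.02813 = 24.64 h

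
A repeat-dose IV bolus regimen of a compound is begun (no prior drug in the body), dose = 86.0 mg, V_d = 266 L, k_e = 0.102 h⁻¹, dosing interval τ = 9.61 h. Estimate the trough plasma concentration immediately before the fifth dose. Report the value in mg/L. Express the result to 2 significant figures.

0.19 mg/L

C₀ per dose = Dose / Vd = 86.0 / 266 = 0.3233 mg/L
Fraction remaining after one interval: r = e^(−kτ) = e^(−0.1020 × 9.61) = 0.3752
Before dose 5, 4 doses have been given (aged 1τ, 2τ, 3τ, 4τ).
C_trough = C₀ × (r + r² + … + r^4) = C₀ × r(1−r^4)/(1−r)
        = 0.3233 × 0.3752 × (1 − 0.01982) / (1 − 0.3752) = 0.1903 mg/L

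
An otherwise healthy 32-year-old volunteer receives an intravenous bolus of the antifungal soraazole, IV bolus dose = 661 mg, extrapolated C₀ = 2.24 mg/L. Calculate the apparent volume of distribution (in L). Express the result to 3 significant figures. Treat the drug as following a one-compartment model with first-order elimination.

Vd = Dose / C₀ = 661.0 / 2.24 = 295.1 L

295 L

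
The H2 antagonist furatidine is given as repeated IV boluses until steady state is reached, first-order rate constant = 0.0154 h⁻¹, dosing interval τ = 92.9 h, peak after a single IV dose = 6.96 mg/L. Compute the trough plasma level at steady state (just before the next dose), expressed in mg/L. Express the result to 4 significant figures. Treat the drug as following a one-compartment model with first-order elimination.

2.188 mg/L

e^(−kτ) = e^(−0.01540 × 92.9) = 0.2392
Accumulation ratio R = 1 / (1 − e^(−kτ)) = 1 / (1 − 0.2392) = 1.314
Steady-state trough = C₀ × R × e^(−kτ) = 6.96 × 1.314 × 0.2392 = 2.188 mg/L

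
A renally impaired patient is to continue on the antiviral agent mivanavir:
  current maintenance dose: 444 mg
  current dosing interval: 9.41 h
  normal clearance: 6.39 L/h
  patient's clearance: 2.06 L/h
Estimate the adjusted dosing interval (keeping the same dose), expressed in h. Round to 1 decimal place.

To keep the same average steady-state level, dosing rate must scale with clearance.
CL ratio = 2.06 / 6.39 = 0.3224
New interval (same dose) = 9.41 / 0.3224 = 29.19 h

29.2 h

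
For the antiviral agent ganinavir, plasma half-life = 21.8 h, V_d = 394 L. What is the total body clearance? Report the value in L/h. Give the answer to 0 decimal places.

k = ln2 / t½ = 0.693147 / 21.8 = 0.03180 h⁻¹
CL = k × Vd = 0.03180 × 394 = 12.53 L/h

13 L/h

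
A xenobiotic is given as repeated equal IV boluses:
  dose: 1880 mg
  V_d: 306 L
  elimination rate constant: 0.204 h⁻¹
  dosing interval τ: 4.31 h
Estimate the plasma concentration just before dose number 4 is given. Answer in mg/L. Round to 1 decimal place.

4.0 mg/L

C₀ per dose = Dose / Vd = 1880 / 306 = 6.144 mg/L
Fraction remaining after one interval: r = e^(−kτ) = e^(−0.2040 × 4.31) = 0.4151
Before dose 4, 3 doses have been given (aged 1τ, 2τ, 3τ).
C_trough = C₀ × (r + r² + … + r^3) = C₀ × r(1−r^3)/(1−r)
        = 6.144 × 0.4151 × (1 − 0.07153) / (1 − 0.4151) = 4.048 mg/L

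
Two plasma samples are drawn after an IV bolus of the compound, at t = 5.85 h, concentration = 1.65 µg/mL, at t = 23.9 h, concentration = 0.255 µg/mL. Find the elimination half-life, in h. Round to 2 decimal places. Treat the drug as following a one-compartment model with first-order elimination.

6.70 h

k = ln(C₁/C₂) / (t₂ − t₁) = ln(1.65/0.255) / (23.9 − 5.85)
  = 1.867 / 18.05 = 0.1034 h⁻¹
t½ = ln2 / k = 0.693147 / 0.1034 = 6.704 h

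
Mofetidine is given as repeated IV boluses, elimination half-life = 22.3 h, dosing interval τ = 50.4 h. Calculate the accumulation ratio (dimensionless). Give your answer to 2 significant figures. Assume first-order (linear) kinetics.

k = ln2 / t½ = 0.693147 / 22.3 = 0.03108 h⁻¹
e^(−kτ) = e^(−0.03108 × 50.4) = 0.2088
Accumulation ratio R = 1 / (1 − e^(−kτ)) = 1 / (1 − 0.2088) = 1.264

1.3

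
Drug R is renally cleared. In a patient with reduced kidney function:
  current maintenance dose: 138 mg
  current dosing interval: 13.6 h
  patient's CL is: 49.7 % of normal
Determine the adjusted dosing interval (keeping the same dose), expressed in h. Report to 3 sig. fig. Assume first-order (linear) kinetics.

27.4 h

To keep the same average steady-state level, dosing rate must scale with clearance.
CL ratio = 49.7 / 100 = 0.4970
New interval (same dose) = 13.6 / 0.4970 = 27.36 h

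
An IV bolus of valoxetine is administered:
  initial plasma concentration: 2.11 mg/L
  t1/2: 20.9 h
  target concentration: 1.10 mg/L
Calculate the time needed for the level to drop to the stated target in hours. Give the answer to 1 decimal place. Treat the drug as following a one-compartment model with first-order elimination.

19.6 h

k = ln2 / t½ = 0.693147 / 20.9 = 0.03316 h⁻¹
t = ln(C₀ / C) / k = ln(2.110 / 1.10) / 0.03316
  = ln(1.918) / 0.03316 = 0.6513 / 0.03316 = 19.64 h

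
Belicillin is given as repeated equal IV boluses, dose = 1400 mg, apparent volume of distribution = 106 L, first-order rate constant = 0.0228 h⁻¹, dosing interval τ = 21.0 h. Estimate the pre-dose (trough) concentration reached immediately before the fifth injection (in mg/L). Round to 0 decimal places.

C₀ per dose = Dose / Vd = 1400 / 106 = 13.21 mg/L
Fraction remaining after one interval: r = e^(−kτ) = e^(−0.02280 × 21.0) = 0.6195
Before dose 5, 4 doses have been given (aged 1τ, 2τ, 3τ, 4τ).
C_trough = C₀ × (r + r² + … + r^4) = C₀ × r(1−r^4)/(1−r)
        = 13.21 × 0.6195 × (1 − 0.1473) / (1 − 0.6195) = 18.34 mg/L

18 mg/L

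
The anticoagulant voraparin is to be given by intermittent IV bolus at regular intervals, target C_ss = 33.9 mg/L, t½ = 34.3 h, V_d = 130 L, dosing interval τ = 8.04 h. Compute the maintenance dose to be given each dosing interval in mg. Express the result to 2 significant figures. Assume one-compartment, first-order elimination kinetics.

k = ln2 / t½ = 0.693147 / 34.3 = 0.02021 h⁻¹
CL = k × Vd = 0.02021 × 130 = 2.627 L/h
At steady state, Dose/τ = Css × CL.
Dose = Css × CL × τ = 33.9 × 2.627 × 8.04 = 716.0 mg

720 mg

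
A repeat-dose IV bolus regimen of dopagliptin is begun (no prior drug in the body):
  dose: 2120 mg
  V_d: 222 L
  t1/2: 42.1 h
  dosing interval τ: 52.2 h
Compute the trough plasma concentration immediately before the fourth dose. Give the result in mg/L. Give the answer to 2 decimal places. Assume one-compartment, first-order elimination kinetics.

6.48 mg/L

C₀ per dose = Dose / Vd = 2120 / 222 = 9.550 mg/L
k = ln2 / t½ = 0.693147 / 42.1 = 0.01646 h⁻¹
Fraction remaining after one interval: r = e^(−kτ) = e^(−0.01646 × 52.2) = 0.4235
Before dose 4, 3 doses have been given (aged 1τ, 2τ, 3τ).
C_trough = C₀ × (r + r² + … + r^3) = C₀ × r(1−r^3)/(1−r)
        = 9.550 × 0.4235 × (1 − 0.07596) / (1 − 0.4235) = 6.483 mg/L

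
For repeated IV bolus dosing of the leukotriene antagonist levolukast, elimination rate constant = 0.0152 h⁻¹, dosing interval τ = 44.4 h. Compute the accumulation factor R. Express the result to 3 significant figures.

2.04

e^(−kτ) = e^(−0.01520 × 44.4) = 0.5092
Accumulation ratio R = 1 / (1 − e^(−kτ)) = 1 / (1 − 0.5092) = 2.037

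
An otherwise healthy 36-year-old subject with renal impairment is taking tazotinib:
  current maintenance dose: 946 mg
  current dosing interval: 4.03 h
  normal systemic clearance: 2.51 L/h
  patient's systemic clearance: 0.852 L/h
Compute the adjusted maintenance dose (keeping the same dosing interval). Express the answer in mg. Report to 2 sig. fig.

To keep the same average steady-state level, dosing rate must scale with clearance.
CL ratio = 0.852 / 2.51 = 0.3394
New dose (same interval) = 946 × 0.3394 = 321.1 mg

320 mg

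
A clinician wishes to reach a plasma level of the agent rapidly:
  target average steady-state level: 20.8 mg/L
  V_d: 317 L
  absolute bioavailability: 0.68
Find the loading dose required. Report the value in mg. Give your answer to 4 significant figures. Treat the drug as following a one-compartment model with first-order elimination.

LD = Css × Vd / F = 20.8 × 317 / 0.68 = 9696 mg

9696 mg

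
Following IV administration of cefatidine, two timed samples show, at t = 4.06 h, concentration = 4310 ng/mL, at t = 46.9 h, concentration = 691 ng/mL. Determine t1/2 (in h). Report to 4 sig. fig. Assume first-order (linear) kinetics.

16.22 h

k = ln(C₁/C₂) / (t₂ − t₁) = ln(4310/691) / (46.9 − 4.06)
  = 1.831 / 42.84 = 0.04274 h⁻¹
t½ = ln2 / k = 0.693147 / 0.04274 = 16.22 h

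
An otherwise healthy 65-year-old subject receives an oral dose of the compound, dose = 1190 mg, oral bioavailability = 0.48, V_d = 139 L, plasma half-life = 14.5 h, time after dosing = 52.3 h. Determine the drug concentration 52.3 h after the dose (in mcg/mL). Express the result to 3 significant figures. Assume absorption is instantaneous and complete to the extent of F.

Amount reaching circulation = F × Dose = 0.48 × 1190 = 571.2 mg
C₀ = F·Dose / Vd = 571.2 / 139 = 4.109 mg/L
k = ln2 / t½ = 0.693147 / 14.5 = 0.04780 h⁻¹
C = C₀ · e^(−k·t) = 4.109 × e^(−0.04780 × 52.3)
  = 4.109 × 0.08209 = 0.3373 mg/L
(0.3373 mg/L = 0.3373 mcg/mL)

0.337 mcg/mL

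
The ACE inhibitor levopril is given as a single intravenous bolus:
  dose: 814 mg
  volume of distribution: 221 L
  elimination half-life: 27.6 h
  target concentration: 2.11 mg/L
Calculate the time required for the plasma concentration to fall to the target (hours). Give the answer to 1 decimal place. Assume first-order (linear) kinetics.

C₀ = Dose / Vd = 814.0 / 221 = 3.683 mg/L
k = ln2 / t½ = 0.693147 / 27.6 = 0.02511 h⁻¹
t = ln(C₀ / C) / k = ln(3.683 / 2.11) / 0.02511
  = ln(1.745) / 0.02511 = 0.5568 / 0.02511 = 22.17 h

22.2 h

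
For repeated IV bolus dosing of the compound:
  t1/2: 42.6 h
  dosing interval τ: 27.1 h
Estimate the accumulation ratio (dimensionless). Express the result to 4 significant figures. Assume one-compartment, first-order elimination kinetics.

k = ln2 / t½ = 0.693147 / 42.6 = 0.01627 h⁻¹
e^(−kτ) = e^(−0.01627 × 27.1) = 0.6434
Accumulation ratio R = 1 / (1 − e^(−kτ)) = 1 / (1 − 0.6434) = 2.804

2.804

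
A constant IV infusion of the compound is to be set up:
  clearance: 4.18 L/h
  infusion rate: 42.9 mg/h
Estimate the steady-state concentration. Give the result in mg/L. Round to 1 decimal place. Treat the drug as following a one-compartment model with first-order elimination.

At steady state Css = R₀ / CL = 42.9 / 4.180 = 10.26 mg/L

10.3 mg/L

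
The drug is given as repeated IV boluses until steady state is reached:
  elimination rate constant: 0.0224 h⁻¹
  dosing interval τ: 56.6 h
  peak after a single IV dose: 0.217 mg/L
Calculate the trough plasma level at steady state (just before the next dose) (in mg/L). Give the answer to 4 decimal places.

0.0850 mg/L

e^(−kτ) = e^(−0.02240 × 56.6) = 0.2814
Accumulation ratio R = 1 / (1 − e^(−kτ)) = 1 / (1 − 0.2814) = 1.392
Steady-state trough = C₀ × R × e^(−kτ) = 0.217 × 1.392 × 0.2814 = 0.08500 mg/L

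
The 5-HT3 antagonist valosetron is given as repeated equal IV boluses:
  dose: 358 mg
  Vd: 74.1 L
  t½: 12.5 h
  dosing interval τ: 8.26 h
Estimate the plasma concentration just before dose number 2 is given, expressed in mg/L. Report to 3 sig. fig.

C₀ per dose = Dose / Vd = 358 / 74.1 = 4.831 mg/L
k = ln2 / t½ = 0.693147 / 12.5 = 0.05545 h⁻¹
Fraction remaining after one interval: r = e^(−kτ) = e^(−0.05545 × 8.26) = 0.6325
Before dose 2, 1 dose has been given (aged 1τ).
C_trough = C₀ × r = 4.831 × 0.6325 = 3.056 mg/L

3.06 mg/L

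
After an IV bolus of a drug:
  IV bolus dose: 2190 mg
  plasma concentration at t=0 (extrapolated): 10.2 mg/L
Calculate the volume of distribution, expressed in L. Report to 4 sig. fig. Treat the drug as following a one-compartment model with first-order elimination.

Vd = Dose / C₀ = 2190 / 10.2 = 214.7 L

214.7 L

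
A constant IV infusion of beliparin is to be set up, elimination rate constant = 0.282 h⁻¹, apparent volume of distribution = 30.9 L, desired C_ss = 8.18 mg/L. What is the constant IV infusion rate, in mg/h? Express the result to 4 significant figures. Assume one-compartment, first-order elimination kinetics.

CL = k × Vd = 0.2820 × 30.9 = 8.714 L/h
At steady state, infusion rate R₀ = Css × CL = 8.18 × 8.714 = 71.28 mg/h

71.28 mg/h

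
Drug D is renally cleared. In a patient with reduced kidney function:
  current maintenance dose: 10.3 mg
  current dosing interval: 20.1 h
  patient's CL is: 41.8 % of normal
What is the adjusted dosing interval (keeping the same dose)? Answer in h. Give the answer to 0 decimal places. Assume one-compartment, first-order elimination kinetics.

48 h

To keep the same average steady-state level, dosing rate must scale with clearance.
CL ratio = 41.8 / 100 = 0.4180
New interval (same dose) = 20.1 / 0.4180 = 48.09 h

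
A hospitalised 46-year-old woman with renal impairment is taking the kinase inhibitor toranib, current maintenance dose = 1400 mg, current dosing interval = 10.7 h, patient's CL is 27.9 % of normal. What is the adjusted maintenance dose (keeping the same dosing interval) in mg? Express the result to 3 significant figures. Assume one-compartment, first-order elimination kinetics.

391 mg

To keep the same average steady-state level, dosing rate must scale with clearance.
CL ratio = 27.9 / 100 = 0.2790
New dose (same interval) = 1400 × 0.2790 = 390.6 mg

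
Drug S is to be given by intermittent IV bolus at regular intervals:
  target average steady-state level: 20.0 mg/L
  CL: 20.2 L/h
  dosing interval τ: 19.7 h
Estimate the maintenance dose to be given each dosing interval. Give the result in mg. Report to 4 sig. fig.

7959 mg

At steady state, Dose/τ = Css × CL.
Dose = Css × CL × τ = 20.0 × 20.20 × 19.7 = 7959 mg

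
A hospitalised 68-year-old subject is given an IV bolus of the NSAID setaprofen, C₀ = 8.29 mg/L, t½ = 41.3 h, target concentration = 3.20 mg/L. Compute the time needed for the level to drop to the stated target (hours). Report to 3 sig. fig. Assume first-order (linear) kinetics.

56.7 h

k = ln2 / t½ = 0.693147 / 41.3 = 0.01678 h⁻¹
t = ln(C₀ / C) / k = ln(8.290 / 3.20) / 0.01678
  = ln(2.591) / 0.01678 = 0.9520 / 0.01678 = 56.73 h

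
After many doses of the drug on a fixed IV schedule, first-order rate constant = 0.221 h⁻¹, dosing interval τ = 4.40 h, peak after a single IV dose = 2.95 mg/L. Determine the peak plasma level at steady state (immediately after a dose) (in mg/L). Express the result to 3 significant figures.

4.74 mg/L

e^(−kτ) = e^(−0.2210 × 4.40) = 0.3782
Accumulation ratio R = 1 / (1 − e^(−kτ)) = 1 / (1 − 0.3782) = 1.608
Steady-state peak = C₀ × R = 2.95 × 1.608 = 4.744 mg/L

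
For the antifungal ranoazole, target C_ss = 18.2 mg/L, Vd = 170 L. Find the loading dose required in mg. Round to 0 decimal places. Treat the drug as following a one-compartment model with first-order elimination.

LD = Css × Vd = 18.2 × 170 = 3094 mg

3094 mg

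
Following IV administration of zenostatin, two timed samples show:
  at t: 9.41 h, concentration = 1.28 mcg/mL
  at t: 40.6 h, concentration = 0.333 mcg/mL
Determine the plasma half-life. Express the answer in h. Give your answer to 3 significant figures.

k = ln(C₁/C₂) / (t₂ − t₁) = ln(1.28/0.333) / (40.6 − 9.41)
  = 1.346 / 31.19 = 0.04315 h⁻¹
t½ = ln2 / k = 0.693147 / 0.04315 = 16.06 h

16.1 h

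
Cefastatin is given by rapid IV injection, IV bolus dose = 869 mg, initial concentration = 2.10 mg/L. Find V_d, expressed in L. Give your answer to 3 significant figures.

Vd = Dose / C₀ = 869.0 / 2.10 = 413.8 L

414 L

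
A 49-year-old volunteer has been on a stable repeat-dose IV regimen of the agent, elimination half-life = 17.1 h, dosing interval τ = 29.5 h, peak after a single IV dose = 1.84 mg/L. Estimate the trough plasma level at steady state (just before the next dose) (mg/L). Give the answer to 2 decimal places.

k = ln2 / t½ = 0.693147 / 17.1 = 0.04053 h⁻¹
e^(−kτ) = e^(−0.04053 × 29.5) = 0.3025
Accumulation ratio R = 1 / (1 − e^(−kτ)) = 1 / (1 − 0.3025) = 1.434
Steady-state trough = C₀ × R × e^(−kτ) = 1.84 × 1.434 × 0.3025 = 0.7982 mg/L

0.80 mg/L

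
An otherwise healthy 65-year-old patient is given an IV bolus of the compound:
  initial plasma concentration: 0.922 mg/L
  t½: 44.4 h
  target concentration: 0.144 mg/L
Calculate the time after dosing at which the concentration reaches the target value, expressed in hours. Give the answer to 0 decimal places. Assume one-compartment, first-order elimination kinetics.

119 h

k = ln2 / t½ = 0.693147 / 44.4 = 0.01561 h⁻¹
t = ln(C₀ / C) / k = ln(0.9220 / 0.144) / 0.01561
  = ln(6.403) / 0.01561 = 1.857 / 0.01561 = 119.0 h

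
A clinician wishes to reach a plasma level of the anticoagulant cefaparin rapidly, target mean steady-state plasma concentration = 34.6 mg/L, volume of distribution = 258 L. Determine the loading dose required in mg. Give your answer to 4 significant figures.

LD = Css × Vd = 34.6 × 258 = 8927 mg

8927 mg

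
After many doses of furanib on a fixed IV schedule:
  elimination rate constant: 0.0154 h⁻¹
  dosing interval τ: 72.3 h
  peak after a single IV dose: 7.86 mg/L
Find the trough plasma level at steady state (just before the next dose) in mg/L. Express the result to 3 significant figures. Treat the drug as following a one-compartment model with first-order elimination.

e^(−kτ) = e^(−0.01540 × 72.3) = 0.3284
Accumulation ratio R = 1 / (1 − e^(−kτ)) = 1 / (1 − 0.3284) = 1.489
Steady-state trough = C₀ × R × e^(−kτ) = 7.86 × 1.489 × 0.3284 = 3.843 mg/L

3.84 mg/L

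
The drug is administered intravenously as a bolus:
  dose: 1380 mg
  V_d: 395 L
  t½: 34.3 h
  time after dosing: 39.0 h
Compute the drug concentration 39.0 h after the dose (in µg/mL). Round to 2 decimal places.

1.59 µg/mL

C₀ = Dose / Vd = 1380 / 395 = 3.494 mg/L
k = ln2 / t½ = 0.693147 / 34.3 = 0.02021 h⁻¹
C = C₀ · e^(−k·t) = 3.494 × e^(−0.02021 × 39.0)
  = 3.494 × 0.4547 = 1.589 mg/L
(1.589 mg/L = 1.589 µg/mL)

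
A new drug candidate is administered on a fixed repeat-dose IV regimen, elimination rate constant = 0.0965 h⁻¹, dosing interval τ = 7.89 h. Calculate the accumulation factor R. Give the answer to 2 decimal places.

1.88

e^(−kτ) = e^(−0.09650 × 7.89) = 0.4670
Accumulation ratio R = 1 / (1 − e^(−kτ)) = 1 / (1 − 0.4670) = 1.876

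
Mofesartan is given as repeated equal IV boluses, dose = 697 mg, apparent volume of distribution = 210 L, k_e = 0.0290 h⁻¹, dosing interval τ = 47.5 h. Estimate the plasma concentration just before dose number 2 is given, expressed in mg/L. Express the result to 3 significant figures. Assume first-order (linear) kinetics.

0.837 mg/L

C₀ per dose = Dose / Vd = 697 / 210 = 3.319 mg/L
Fraction remaining after one interval: r = e^(−kτ) = e^(−0.02900 × 47.5) = 0.2522
Before dose 2, 1 dose has been given (aged 1τ).
C_trough = C₀ × r = 3.319 × 0.2522 = 0.8371 mg/L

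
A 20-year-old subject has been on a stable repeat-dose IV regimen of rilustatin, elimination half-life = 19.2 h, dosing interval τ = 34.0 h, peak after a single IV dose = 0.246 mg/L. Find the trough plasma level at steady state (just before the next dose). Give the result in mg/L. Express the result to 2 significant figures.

k = ln2 / t½ = 0.693147 / 19.2 = 0.03610 h⁻¹
e^(−kτ) = e^(−0.03610 × 34.0) = 0.2931
Accumulation ratio R = 1 / (1 − e^(−kτ)) = 1 / (1 − 0.2931) = 1.415
Steady-state trough = C₀ × R × e^(−kτ) = 0.246 × 1.415 × 0.2931 = 0.1020 mg/L

0.10 mg/L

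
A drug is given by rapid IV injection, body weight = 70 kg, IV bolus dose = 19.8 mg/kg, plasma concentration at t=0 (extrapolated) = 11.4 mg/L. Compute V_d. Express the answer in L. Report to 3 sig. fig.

122 L

Dose = 19.8 × 70 = 1386 mg
Vd = Dose / C₀ = 1386 / 11.4 = 121.6 L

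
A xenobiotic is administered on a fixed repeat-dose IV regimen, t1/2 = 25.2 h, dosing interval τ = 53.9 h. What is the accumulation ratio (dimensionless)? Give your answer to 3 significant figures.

k = ln2 / t½ = 0.693147 / 25.2 = 0.02751 h⁻¹
e^(−kτ) = e^(−0.02751 × 53.9) = 0.2270
Accumulation ratio R = 1 / (1 − e^(−kτ)) = 1 / (1 − 0.2270) = 1.294

1.29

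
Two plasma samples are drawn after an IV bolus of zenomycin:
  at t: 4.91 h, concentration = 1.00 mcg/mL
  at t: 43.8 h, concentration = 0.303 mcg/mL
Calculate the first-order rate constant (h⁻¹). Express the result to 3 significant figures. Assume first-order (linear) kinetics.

k = ln(C₁/C₂) / (t₂ − t₁) = ln(1.00/0.303) / (43.8 − 4.91)
  = 1.194 / 38.89 = 0.03070 h⁻¹

0.0307 h⁻¹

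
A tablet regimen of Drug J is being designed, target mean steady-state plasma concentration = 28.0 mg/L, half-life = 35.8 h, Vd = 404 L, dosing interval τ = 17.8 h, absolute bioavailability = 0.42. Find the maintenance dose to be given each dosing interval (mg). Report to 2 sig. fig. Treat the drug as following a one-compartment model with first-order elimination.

9300 mg

k = ln2 / t½ = 0.693147 / 35.8 = 0.01936 h⁻¹
CL = k × Vd = 0.01936 × 404 = 7.821 L/h
At steady state, F × (Dose/τ) = Css × CL.
Dose = Css × CL × τ / F = 28.0 × 7.821 × 17.8 / 0.42 = 9281 mg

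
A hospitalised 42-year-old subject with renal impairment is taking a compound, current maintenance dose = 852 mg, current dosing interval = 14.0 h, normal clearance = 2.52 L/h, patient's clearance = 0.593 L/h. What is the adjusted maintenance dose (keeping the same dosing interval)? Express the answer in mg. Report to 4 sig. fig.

To keep the same average steady-state level, dosing rate must scale with clearance.
CL ratio = 0.593 / 2.52 = 0.2353
New dose (same interval) = 852 × 0.2353 = 200.5 mg

200.5 mg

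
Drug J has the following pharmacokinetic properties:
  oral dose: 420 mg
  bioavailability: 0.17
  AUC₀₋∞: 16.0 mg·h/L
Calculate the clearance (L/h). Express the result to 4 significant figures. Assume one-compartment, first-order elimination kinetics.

4.463 L/h

CL = F·Dose / AUC = 0.17 × 420 / 16.0 = 4.463 L/h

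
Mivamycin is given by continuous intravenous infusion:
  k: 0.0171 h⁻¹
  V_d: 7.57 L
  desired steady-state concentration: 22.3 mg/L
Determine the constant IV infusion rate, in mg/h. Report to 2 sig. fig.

2.9 mg/h

CL = k × Vd = 0.01710 × 7.57 = 0.1294 L/h
At steady state, infusion rate R₀ = Css × CL = 22.3 × 0.1294 = 2.886 mg/h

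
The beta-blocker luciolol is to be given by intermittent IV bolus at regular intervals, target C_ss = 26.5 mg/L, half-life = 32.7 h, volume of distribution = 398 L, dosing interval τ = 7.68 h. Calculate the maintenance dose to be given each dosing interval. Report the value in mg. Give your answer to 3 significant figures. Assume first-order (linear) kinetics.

1720 mg

k = ln2 / t½ = 0.693147 / 32.7 = 0.02120 h⁻¹
CL = k × Vd = 0.02120 × 398 = 8.438 L/h
At steady state, Dose/τ = Css × CL.
Dose = Css × CL × τ = 26.5 × 8.438 × 7.68 = 1717 mg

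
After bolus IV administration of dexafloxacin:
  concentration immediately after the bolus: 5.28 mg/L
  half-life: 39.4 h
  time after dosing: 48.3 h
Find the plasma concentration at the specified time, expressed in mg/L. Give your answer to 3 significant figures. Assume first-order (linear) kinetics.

k = ln2 / t½ = 0.693147 / 39.4 = 0.01759 h⁻¹
C = C₀ · e^(−k·t) = 5.280 × e^(−0.01759 × 48.3)
  = 5.280 × 0.4276 = 2.258 mg/L

2.26 mg/L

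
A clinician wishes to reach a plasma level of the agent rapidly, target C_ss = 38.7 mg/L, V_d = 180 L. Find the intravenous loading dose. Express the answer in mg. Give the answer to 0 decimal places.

LD = Css × Vd = 38.7 × 180 = 6966 mg

6966 mg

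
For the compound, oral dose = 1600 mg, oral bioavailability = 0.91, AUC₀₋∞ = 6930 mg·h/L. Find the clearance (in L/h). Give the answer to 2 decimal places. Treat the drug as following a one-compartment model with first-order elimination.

0.21 L/h

CL = F·Dose / AUC = 0.91 × 1600 / 6930 = 0.2101 L/h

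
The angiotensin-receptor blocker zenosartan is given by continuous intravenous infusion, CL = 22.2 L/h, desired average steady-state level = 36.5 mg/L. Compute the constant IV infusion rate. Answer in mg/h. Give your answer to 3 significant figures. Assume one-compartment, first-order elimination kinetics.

At steady state, infusion rate R₀ = Css × CL = 36.5 × 22.20 = 810.3 mg/h

810 mg/h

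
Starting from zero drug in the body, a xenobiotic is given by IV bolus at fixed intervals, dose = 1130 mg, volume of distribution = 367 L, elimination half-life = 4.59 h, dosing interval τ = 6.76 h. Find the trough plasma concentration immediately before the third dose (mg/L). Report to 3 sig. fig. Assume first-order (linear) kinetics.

1.51 mg/L

C₀ per dose = Dose / Vd = 1130 / 367 = 3.079 mg/L
k = ln2 / t½ = 0.693147 / 4.59 = 0.1510 h⁻¹
Fraction remaining after one interval: r = e^(−kτ) = e^(−0.1510 × 6.76) = 0.3603
Before dose 3, 2 doses have been given (aged 1τ, 2τ).
C_trough = C₀ × (r + r²) = 3.079 × (0.3603 + 0.1298) = 1.509 mg/L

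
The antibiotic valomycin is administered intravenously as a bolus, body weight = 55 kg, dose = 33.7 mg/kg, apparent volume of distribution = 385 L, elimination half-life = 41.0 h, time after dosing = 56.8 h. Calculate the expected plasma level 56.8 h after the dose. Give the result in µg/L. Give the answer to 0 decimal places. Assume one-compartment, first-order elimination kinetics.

1843 µg/L

Total dose = 33.7 × 55 = 1854 mg
C₀ = Dose / Vd = 1854 / 385 = 4.816 mg/L
k = ln2 / t½ = 0.693147 / 41.0 = 0.01691 h⁻¹
C = C₀ · e^(−k·t) = 4.816 × e^(−0.01691 × 56.8)
  = 4.816 × 0.3827 = 1.843 mg/L
Convert: 1.843 mg/L × 1000 = 1843 µg/L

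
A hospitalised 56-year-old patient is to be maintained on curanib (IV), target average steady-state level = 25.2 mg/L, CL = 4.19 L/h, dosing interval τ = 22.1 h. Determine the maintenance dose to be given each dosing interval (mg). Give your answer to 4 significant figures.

2333 mg

At steady state, Dose/τ = Css × CL.
Dose = Css × CL × τ = 25.2 × 4.190 × 22.1 = 2333 mg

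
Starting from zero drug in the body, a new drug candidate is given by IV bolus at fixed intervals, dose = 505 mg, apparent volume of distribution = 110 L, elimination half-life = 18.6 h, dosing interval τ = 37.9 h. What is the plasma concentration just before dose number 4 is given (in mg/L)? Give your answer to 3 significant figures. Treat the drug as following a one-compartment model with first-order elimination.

1.46 mg/L

C₀ per dose = Dose / Vd = 505 / 110 = 4.591 mg/L
k = ln2 / t½ = 0.693147 / 18.6 = 0.03727 h⁻¹
Fraction remaining after one interval: r = e^(−kτ) = e^(−0.03727 × 37.9) = 0.2435
Before dose 4, 3 doses have been given (aged 1τ, 2τ, 3τ).
C_trough = C₀ × (r + r² + … + r^3) = C₀ × r(1−r^3)/(1−r)
        = 4.591 × 0.2435 × (1 − 0.01444) / (1 − 0.2435) = 1.456 mg/L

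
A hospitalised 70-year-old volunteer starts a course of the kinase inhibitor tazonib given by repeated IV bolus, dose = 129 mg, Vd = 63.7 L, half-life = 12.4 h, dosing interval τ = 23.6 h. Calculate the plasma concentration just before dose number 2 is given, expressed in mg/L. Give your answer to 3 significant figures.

0.541 mg/L

C₀ per dose = Dose / Vd = 129 / 63.7 = 2.025 mg/L
k = ln2 / t½ = 0.693147 / 12.4 = 0.05590 h⁻¹
Fraction remaining after one interval: r = e^(−kτ) = e^(−0.05590 × 23.6) = 0.2673
Before dose 2, 1 dose has been given (aged 1τ).
C_trough = C₀ × r = 2.025 × 0.2673 = 0.5413 mg/L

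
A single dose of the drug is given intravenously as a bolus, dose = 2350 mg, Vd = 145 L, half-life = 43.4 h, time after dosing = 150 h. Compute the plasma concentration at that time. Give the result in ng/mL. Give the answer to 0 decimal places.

C₀ = Dose / Vd = 2350 / 145 = 16.21 mg/L
k = ln2 / t½ = 0.693147 / 43.4 = 0.01597 h⁻¹
C = C₀ · e^(−k·t) = 16.21 × e^(−0.01597 × 150)
  = 16.21 × 0.09113 = 1.477 mg/L
Convert: 1.477 mg/L × 1000 = 1477 ng/mL

1477 ng/mL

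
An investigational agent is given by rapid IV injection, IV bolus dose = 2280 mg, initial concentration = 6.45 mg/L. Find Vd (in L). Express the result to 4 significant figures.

353.5 L

Vd = Dose / C₀ = 2280 / 6.45 = 353.5 L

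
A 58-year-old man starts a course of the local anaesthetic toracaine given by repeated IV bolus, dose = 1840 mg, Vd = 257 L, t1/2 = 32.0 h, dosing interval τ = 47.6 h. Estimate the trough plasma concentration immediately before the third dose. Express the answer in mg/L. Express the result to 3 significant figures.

C₀ per dose = Dose / Vd = 1840 / 257 = 7.160 mg/L
k = ln2 / t½ = 0.693147 / 32.0 = 0.02166 h⁻¹
Fraction remaining after one interval: r = e^(−kτ) = e^(−0.02166 × 47.6) = 0.3566
Before dose 3, 2 doses have been given (aged 1τ, 2τ).
C_trough = C₀ × (r + r²) = 7.160 × (0.3566 + 0.1272) = 3.464 mg/L

3.46 mg/L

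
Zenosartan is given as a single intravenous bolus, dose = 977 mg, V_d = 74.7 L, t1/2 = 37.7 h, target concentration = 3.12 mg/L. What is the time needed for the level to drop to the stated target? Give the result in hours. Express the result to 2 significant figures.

C₀ = Dose / Vd = 977.0 / 74.7 = 13.08 mg/L
k = ln2 / t½ = 0.693147 / 37.7 = 0.01839 h⁻¹
t = ln(C₀ / C) / k = ln(13.08 / 3.12) / 0.01839
  = ln(4.192) / 0.01839 = 1.433 / 0.01839 = 77.92 h

78 h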